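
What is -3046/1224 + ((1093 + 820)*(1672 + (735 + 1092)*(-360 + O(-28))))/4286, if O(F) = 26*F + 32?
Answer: -1128401311709/1311516 ≈ -8.6038e+5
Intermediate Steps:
O(F) = 32 + 26*F
-3046/1224 + ((1093 + 820)*(1672 + (735 + 1092)*(-360 + O(-28))))/4286 = -3046/1224 + ((1093 + 820)*(1672 + (735 + 1092)*(-360 + (32 + 26*(-28)))))/4286 = -3046*1/1224 + (1913*(1672 + 1827*(-360 + (32 - 728))))*(1/4286) = -1523/612 + (1913*(1672 + 1827*(-360 - 696)))*(1/4286) = -1523/612 + (1913*(1672 + 1827*(-1056)))*(1/4286) = -1523/612 + (1913*(1672 - 1929312))*(1/4286) = -1523/612 + (1913*(-1927640))*(1/4286) = -1523/612 - 3687575320*1/4286 = -1523/612 - 1843787660/2143 = -1128401311709/1311516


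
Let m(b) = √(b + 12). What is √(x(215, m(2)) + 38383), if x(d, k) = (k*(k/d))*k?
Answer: √(1774254175 + 3010*√14)/215 ≈ 195.92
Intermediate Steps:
m(b) = √(12 + b)
x(d, k) = k³/d (x(d, k) = (k²/d)*k = k³/d)
√(x(215, m(2)) + 38383) = √((√(12 + 2))³/215 + 38383) = √((√14)³/215 + 38383) = √((14*√14)/215 + 38383) = √(14*√14/215 + 38383) = √(38383 + 14*√14/215)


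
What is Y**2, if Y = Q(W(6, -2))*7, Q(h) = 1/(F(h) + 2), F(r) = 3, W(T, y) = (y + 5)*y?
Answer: 49/25 ≈ 1.9600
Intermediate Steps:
W(T, y) = y*(5 + y) (W(T, y) = (5 + y)*y = y*(5 + y))
Q(h) = 1/5 (Q(h) = 1/(3 + 2) = 1/5)
Y = 7/5 (Y = (1/5)*7 = 7/5 ≈ 1.4000)
Y**2 = (7/5)**2 = 49/25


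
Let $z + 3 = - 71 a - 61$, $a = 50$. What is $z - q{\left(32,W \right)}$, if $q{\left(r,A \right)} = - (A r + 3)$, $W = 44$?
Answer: $-2203$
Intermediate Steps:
$z = -3614$ ($z = -3 - 3611 = -3614$)
$q{\left(r,A \right)} = -3 - A r$ ($q{\left(r,A \right)} = - (3 + A r) = -3 - A r$)
$z - q{\left(32,W \right)} = -3614 - \left(-3 - 44 \cdot 32\right) = -3614 - \left(-3 - 1408\right) = -3614 - -1411 = -3614 + 1411 = -2203$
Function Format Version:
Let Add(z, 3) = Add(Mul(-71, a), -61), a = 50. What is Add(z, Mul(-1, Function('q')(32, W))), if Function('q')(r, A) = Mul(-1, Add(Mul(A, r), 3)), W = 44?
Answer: -2203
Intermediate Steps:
z = -3614 (z = Add(-3, Add(Mul(-71, 50), -61)) = Add(-3, Add(-3550, -61)) = Add(-3, -3611) = -3614)
Function('q')(r, A) = Add(-3, Mul(-1, A, r)) (Function('q')(r, A) = Mul(-1, Add(3, Mul(A, r))) = Add(-3, Mul(-1, A, r)))
Add(z, Mul(-1, Function('q')(32, W))) = Add(-3614, Mul(-1, Add(-3, Mul(-1, 44, 32)))) = Add(-3614, Mul(-1, Add(-3, -1408))) = Add(-3614, Mul(-1, -1411)) = Add(-3614, 1411) = -2203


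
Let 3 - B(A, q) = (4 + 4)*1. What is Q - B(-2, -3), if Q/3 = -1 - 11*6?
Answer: -196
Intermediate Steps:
Q = -201 (Q = 3*(-1 - 11*6) = 3*(-1 - 66) = 3*(-67) = -201)
B(A, q) = -5 (B(A, q) = 3 - (4 + 4) = 3 - 8 = -5)
Q - B(-2, -3) = -201 - 1*(-5) = -201 + 5 = -196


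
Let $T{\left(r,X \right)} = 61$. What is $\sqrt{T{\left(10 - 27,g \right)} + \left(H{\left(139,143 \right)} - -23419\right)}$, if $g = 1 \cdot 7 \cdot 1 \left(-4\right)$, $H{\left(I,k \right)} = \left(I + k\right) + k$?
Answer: $\sqrt{23905} \approx 154.61$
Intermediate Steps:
$H{\left(I,k \right)} = I + 2 k$
$g = -28$ ($g = 7 \left(-4\right) = -28$)
$\sqrt{T{\left(10 - 27,g \right)} + \left(H{\left(139,143 \right)} - -23419\right)} = \sqrt{61 + \left(\left(139 + 2 \cdot 143\right) - -23419\right)} = \sqrt{61 + \left(\left(139 + 286\right) + 23419\right)} = \sqrt{61 + \left(425 + 23419\right)} = \sqrt{61 + 23844} = \sqrt{23905}$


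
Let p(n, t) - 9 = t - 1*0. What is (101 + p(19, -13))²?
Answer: 9409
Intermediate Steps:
p(n, t) = 9 + t (p(n, t) = 9 + (t - 1*0) = 9 + (t + 0) = 9 + t)
(101 + p(19, -13))² = (101 + (9 - 13))² = (101 - 4)² = 97² = 9409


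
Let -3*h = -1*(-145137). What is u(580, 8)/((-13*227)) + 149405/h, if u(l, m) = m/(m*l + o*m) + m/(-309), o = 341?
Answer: -3217263722306/1041788596479 ≈ -3.0882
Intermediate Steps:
h = -48379 (h = -(-1)*(-145137)/3 = -⅓*145137 = -48379)
u(l, m) = -m/309 + m/(341*m + l*m) (u(l, m) = m/(m*l + 341*m) + m/(-309) = m/(l*m + 341*m) + m*(-1/309) = m/(341*m + l*m) - m/309 = -m/309 + m/(341*m + l*m))
u(580, 8)/((-13*227)) + 149405/h = ((309 - 341*8 - 1*580*8)/(309*(341 + 580)))/((-13*227)) + 149405/(-48379) = ((1/309)*(309 - 2728 - 4640)/921)/(-2951) + 149405*(-1/48379) = ((1/309)*(1/921)*(-7059))*(-1/2951) - 149405/48379 = -2353/94863*(-1/2951) - 149405/48379 = 181/21533901 - 149405/48379 = -3217263722306/1041788596479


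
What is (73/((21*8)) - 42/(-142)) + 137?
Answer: 1642847/11928 ≈ 137.73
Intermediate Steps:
(73/((21*8)) - 42/(-142)) + 137 = (73/168 - 42*(-1/142)) + 137 = (73*(1/168) + 21/71) + 137 = (73/168 + 21/71) + 137 = 8711/11928 + 137 = 1642847/11928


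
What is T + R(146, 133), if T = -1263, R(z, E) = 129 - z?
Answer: -1280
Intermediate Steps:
T + R(146, 133) = -1263 + (129 - 1*146) = -1263 + (129 - 146) = -1263 - 17 = -1280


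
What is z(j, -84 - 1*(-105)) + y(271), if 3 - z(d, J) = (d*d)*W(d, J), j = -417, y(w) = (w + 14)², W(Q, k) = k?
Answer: -3570441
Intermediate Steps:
y(w) = (14 + w)²
z(d, J) = 3 - J*d² (z(d, J) = 3 - d*d*J = 3 - d²*J = 3 - J*d²)
z(j, -84 - 1*(-105)) + y(271) = (3 - 1*(-84 - 1*(-105))*(-417)²) + (14 + 271)² = (3 - 1*(-84 + 105)*173889) + 285² = (3 - 1*21*173889) + 81225 = (3 - 3651669) + 81225 = -3651666 + 81225 = -3570441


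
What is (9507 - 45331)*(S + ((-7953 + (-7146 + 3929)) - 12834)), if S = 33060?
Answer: -324422144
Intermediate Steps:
(9507 - 45331)*(S + ((-7953 + (-7146 + 3929)) - 12834)) = (9507 - 45331)*(33060 + ((-7953 + (-7146 + 3929)) - 12834)) = -35824*(33060 + ((-7953 - 3217) - 12834)) = -35824*(33060 + (-11170 - 12834)) = -35824*(33060 - 24004) = -35824*9056 = -324422144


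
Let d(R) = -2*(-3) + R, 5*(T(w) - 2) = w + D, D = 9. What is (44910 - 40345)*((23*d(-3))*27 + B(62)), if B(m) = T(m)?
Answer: 8578548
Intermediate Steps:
T(w) = 19/5 + w/5 (T(w) = 2 + (w + 9)/5 = 2 + (9 + w)/5 = 2 + (9/5 + w/5) = 19/5 + w/5)
B(m) = 19/5 + m/5
d(R) = 6 + R
(44910 - 40345)*((23*d(-3))*27 + B(62)) = (44910 - 40345)*((23*(6 - 3))*27 + (19/5 + (⅕)*62)) = 4565*((23*3)*27 + (19/5 + 62/5)) = 4565*(69*27 + 81/5) = 4565*(1863 + 81/5) = 4565*(9396/5) = 8578548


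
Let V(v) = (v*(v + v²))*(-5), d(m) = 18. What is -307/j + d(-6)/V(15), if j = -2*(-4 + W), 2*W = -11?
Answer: -307019/19000 ≈ -16.159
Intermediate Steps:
W = -11/2 (W = (½)*(-11) = -11/2 ≈ -5.5000)
V(v) = -5*v*(v + v²)
j = 19 (j = -2*(-4 - 11/2) = -2*(-19/2) = 19)
-307/j + d(-6)/V(15) = -307/19 + 18/((5*15²*(-1 - 1*15))) = -307*1/19 + 18/((5*225*(-1 - 15))) = -307/19 + 18/((5*225*(-16))) = -307/19 + 18/(-18000) = -307/19 + 18*(-1/18000) = -307/19 - 1/1000 = -307019/19000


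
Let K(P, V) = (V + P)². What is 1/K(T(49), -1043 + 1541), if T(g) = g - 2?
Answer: 1/297025 ≈ 3.3667e-6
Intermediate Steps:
T(g) = -2 + g
K(P, V) = (P + V)²
1/K(T(49), -1043 + 1541) = 1/(((-2 + 49) + (-1043 + 1541))²) = 1/((47 + 498)²) = 1/(545²) = 1/297025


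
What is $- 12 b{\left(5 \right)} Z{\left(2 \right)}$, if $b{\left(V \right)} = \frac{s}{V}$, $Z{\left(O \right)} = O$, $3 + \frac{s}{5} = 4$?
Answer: $-24$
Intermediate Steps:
$s = 5$ ($s = -15 + 5 \cdot 4 = -15 + 20 = 5$)
$b{\left(V \right)} = \frac{5}{V}$
$- 12 b{\left(5 \right)} Z{\left(2 \right)} = - 12 \cdot \frac{5}{5} \cdot 2 = - 12 \cdot 5 \cdot \frac{1}{5} \cdot 2 = \left(-12\right) 1 \cdot 2 = \left(-12\right) 2 = -24$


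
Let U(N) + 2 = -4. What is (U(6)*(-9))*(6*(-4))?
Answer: -1296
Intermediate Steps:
U(N) = -6 (U(N) = -2 - 4 = -6)
(U(6)*(-9))*(6*(-4)) = (-6*(-9))*(6*(-4)) = 54*(-24) = -1296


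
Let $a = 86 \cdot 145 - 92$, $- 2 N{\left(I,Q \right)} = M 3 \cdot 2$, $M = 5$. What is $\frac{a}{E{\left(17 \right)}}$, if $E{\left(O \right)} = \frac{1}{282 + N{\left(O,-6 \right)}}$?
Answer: $3304926$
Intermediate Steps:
$N{\left(I,Q \right)} = -15$ ($N{\left(I,Q \right)} = - \frac{5 \cdot 3 \cdot 2}{2} = - \frac{15 \cdot 2}{2} = \left(- \frac{1}{2}\right) 30 = -15$)
$E{\left(O \right)} = \frac{1}{267}$ ($E{\left(O \right)} = \frac{1}{282 - 15} = \frac{1}{267}$)
$a = 12378$ ($a = 12470 - 92 = 12378$)
$\frac{a}{E{\left(17 \right)}} = 12378 \frac{1}{\frac{1}{267}} = 12378 \cdot 267 = 3304926$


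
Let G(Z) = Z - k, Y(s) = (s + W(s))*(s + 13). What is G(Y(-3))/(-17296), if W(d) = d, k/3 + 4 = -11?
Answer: 15/17296 ≈ 0.00086725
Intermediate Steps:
k = -45 (k = -12 + 3*(-11) = -12 - 33 = -45)
Y(s) = 2*s*(13 + s) (Y(s) = (s + s)*(s + 13) = (2*s)*(13 + s) = 2*s*(13 + s))
G(Z) = 45 + Z (G(Z) = Z - 1*(-45) = Z + 45 = 45 + Z)
G(Y(-3))/(-17296) = (45 + 2*(-3)*(13 - 3))/(-17296) = (45 + 2*(-3)*10)*(-1/17296) = (45 - 60)*(-1/17296) = -15*(-1/17296) = 15/17296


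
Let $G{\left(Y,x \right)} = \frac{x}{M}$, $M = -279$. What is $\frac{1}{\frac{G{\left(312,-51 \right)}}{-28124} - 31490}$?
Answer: $- \frac{2615532}{82363102697} \approx -3.1756 \cdot 10^{-5}$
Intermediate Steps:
$G{\left(Y,x \right)} = - \frac{x}{279}$ ($G{\left(Y,x \right)} = \frac{x}{-279} = x \left(- \frac{1}{279}\right) = - \frac{x}{279}$)
$\frac{1}{\frac{G{\left(312,-51 \right)}}{-28124} - 31490} = \frac{1}{\frac{\left(- \frac{1}{279}\right) \left(-51\right)}{-28124} - 31490} = \frac{1}{\frac{17}{93} \left(- \frac{1}{28124}\right) - 31490} = \frac{1}{- \frac{17}{2615532} - 31490} = \frac{1}{- \frac{82363102697}{2615532}} = - \frac{2615532}{82363102697}$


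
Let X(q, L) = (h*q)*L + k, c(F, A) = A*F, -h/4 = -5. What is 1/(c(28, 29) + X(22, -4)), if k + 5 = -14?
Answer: -1/967 ≈ -0.0010341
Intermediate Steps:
k = -19 (k = -5 - 14 = -19)
h = 20 (h = -4*(-5) = 20)
X(q, L) = -19 + 20*L*q (X(q, L) = (20*q)*L - 19 = 20*L*q - 19 = -19 + 20*L*q)
1/(c(28, 29) + X(22, -4)) = 1/(29*28 + (-19 + 20*(-4)*22)) = 1/(812 + (-19 - 1760)) = 1/(812 - 1779) = 1/(-967) = -1/967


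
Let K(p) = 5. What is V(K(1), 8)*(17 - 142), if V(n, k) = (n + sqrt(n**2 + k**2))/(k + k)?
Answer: -625/16 - 125*sqrt(89)/16 ≈ -112.77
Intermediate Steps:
V(n, k) = (n + sqrt(k**2 + n**2))/(2*k) (V(n, k) = (n + sqrt(k**2 + n**2))/((2*k)) = (n + sqrt(k**2 + n**2))*(1/(2*k)) = (n + sqrt(k**2 + n**2))/(2*k))
V(K(1), 8)*(17 - 142) = ((1/2)*(5 + sqrt(8**2 + 5**2))/8)*(17 - 142) = ((1/2)*(1/8)*(5 + sqrt(64 + 25)))*(-125) = ((1/2)*(1/8)*(5 + sqrt(89)))*(-125) = (5/16 + sqrt(89)/16)*(-125) = -625/16 - 125*sqrt(89)/16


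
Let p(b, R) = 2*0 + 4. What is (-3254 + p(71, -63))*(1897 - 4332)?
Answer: 7913750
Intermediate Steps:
p(b, R) = 4 (p(b, R) = 0 + 4 = 4)
(-3254 + p(71, -63))*(1897 - 4332) = (-3254 + 4)*(1897 - 4332) = -3250*(-2435) = 7913750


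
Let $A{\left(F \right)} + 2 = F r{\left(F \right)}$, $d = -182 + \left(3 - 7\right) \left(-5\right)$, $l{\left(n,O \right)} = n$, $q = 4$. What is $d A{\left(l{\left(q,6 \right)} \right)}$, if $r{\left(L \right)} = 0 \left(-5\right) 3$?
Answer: $324$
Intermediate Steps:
$d = -162$ ($d = -182 - -20 = -182 + 20 = -162$)
$r{\left(L \right)} = 0$ ($r{\left(L \right)} = 0 \cdot 3 = 0$)
$A{\left(F \right)} = -2$ ($A{\left(F \right)} = -2 + F 0 = -2 + 0 = -2$)
$d A{\left(l{\left(q,6 \right)} \right)} = \left(-162\right) \left(-2\right) = 324$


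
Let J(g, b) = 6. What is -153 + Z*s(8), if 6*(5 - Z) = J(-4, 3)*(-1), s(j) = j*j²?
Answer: 2919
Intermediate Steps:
s(j) = j³
Z = 6 (Z = 5 - (-1) = 5 - ⅙*(-6) = 5 + 1 = 6)
-153 + Z*s(8) = -153 + 6*8³ = -153 + 6*512 = -153 + 3072 = 2919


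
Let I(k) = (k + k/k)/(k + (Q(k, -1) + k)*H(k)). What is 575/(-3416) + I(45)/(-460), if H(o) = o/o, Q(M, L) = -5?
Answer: -246083/1451800 ≈ -0.16950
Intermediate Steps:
H(o) = 1
I(k) = (1 + k)/(-5 + 2*k) (I(k) = (k + k/k)/(k + (-5 + k)*1) = (k + 1)/(k + (-5 + k)) = (1 + k)/(-5 + 2*k))
575/(-3416) + I(45)/(-460) = 575/(-3416) + ((1 + 45)/(-5 + 2*45))/(-460) = 575*(-1/3416) + (46/(-5 + 90))*(-1/460) = -575/3416 + (46/85)*(-1/460) = -575/3416 - 1/850 = -246083/1451800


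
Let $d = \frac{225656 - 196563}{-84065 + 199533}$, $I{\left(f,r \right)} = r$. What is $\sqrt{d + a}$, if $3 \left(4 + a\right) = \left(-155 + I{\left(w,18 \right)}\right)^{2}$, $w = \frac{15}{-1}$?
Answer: $\frac{\sqrt{187570885983555}}{173202} \approx 79.073$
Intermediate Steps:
$w = -15$ ($w = 15 \left(-1\right) = -15$)
$d = \frac{29093}{115468} \approx 0.25196$
$a = \frac{18757}{3}$ ($a = -4 + \frac{\left(-155 + 18\right)^{2}}{3} = -4 + \frac{\left(-137\right)^{2}}{3} = -4 + \frac{1}{3} \cdot 18769 = -4 + \frac{18769}{3} = \frac{18757}{3} \approx 6252.3$)
$\sqrt{d + a} = \sqrt{\frac{29093}{115468} + \frac{18757}{3}} = \sqrt{\frac{2165920555}{346404}} = \frac{\sqrt{187570885983555}}{173202}$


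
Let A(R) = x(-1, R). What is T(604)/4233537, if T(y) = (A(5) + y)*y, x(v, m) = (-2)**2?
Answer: 367232/4233537 ≈ 0.086744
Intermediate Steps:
x(v, m) = 4
A(R) = 4
T(y) = y*(4 + y) (T(y) = (4 + y)*y = y*(4 + y))
T(604)/4233537 = (604*(4 + 604))/4233537 = (604*608)*(1/4233537) = 367232*(1/4233537) = 367232/4233537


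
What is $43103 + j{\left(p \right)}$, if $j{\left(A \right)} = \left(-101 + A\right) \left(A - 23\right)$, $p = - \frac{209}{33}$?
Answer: $\frac{416263}{9} \approx 46251.0$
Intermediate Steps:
$p = - \frac{19}{3}$ ($p = \left(-209\right) \frac{1}{33} = - \frac{19}{3} \approx -6.3333$)
$j{\left(A \right)} = \left(-101 + A\right) \left(-23 + A\right)$
$43103 + j{\left(p \right)} = 43103 + \left(2323 + \left(- \frac{19}{3}\right)^{2} - - \frac{2356}{3}\right) = 43103 + \left(2323 + \frac{361}{9} + \frac{2356}{3}\right) = 43103 + \frac{28336}{9} = \frac{416263}{9}$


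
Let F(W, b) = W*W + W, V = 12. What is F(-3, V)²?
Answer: 36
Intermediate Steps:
F(W, b) = W + W² (F(W, b) = W² + W = W + W²)
F(-3, V)² = (-3*(1 - 3))² = (-3*(-2))² = 6² = 36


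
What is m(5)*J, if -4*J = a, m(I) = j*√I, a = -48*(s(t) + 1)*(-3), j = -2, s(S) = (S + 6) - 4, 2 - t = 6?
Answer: -72*√5 ≈ -161.00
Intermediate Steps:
t = -4 (t = 2 - 1*6 = 2 - 6 = -4)
s(S) = 2 + S (s(S) = (6 + S) - 4 = 2 + S)
a = -144 (a = -48*((2 - 4) + 1)*(-3) = -48*(-2 + 1)*(-3) = -(-48)*(-3) = -48*3 = -144)
m(I) = -2*√I
J = 36 (J = -¼*(-144) = 36)
m(5)*J = -2*√5*36 = -72*√5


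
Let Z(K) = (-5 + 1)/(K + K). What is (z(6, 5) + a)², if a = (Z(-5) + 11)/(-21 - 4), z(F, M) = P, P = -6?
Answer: 651249/15625 ≈ 41.680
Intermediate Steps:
Z(K) = -2/K (Z(K) = -4*1/(2*K) = -2/K)
z(F, M) = -6
a = -57/125 (a = (-2/(-5) + 11)/(-21 - 4) = (-2*(-⅕) + 11)/(-25) = (⅖ + 11)*(-1/25) = (57/5)*(-1/25) = -57/125 ≈ -0.45600)
(z(6, 5) + a)² = (-6 - 57/125)² = (-807/125)² = 651249/15625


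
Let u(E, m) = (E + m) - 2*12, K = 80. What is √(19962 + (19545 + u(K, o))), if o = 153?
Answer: 2*√9929 ≈ 199.29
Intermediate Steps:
u(E, m) = -24 + E + m (u(E, m) = (E + m) - 1*24 = (E + m) - 24 = -24 + E + m)
√(19962 + (19545 + u(K, o))) = √(19962 + (19545 + (-24 + 80 + 153))) = √(19962 + (19545 + 209)) = √(19962 + 19754) = √39716 = 2*√9929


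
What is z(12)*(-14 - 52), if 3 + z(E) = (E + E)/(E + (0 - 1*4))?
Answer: 0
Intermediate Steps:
z(E) = -3 + 2*E/(-4 + E) (z(E) = -3 + (E + E)/(E + (0 - 1*4)) = -3 + (2*E)/(E + (0 - 4)) = -3 + (2*E)/(E - 4) = -3 + (2*E)/(-4 + E) = -3 + 2*E/(-4 + E))
z(12)*(-14 - 52) = ((12 - 1*12)/(-4 + 12))*(-14 - 52) = ((12 - 12)/8)*(-66) = ((⅛)*0)*(-66) = 0*(-66) = 0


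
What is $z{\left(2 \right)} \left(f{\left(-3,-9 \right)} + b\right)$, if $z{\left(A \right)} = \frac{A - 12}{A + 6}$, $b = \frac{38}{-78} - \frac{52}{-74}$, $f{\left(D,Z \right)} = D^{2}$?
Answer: $- \frac{33245}{2886} \approx -11.519$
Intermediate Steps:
$b = \frac{311}{1443}$ ($b = 38 \left(- \frac{1}{78}\right) - - \frac{26}{37} = - \frac{19}{39} + \frac{26}{37} = \frac{311}{1443} \approx 0.21552$)
$z{\left(A \right)} = \frac{-12 + A}{6 + A}$
$z{\left(2 \right)} \left(f{\left(-3,-9 \right)} + b\right) = \frac{-12 + 2}{6 + 2} \left(\left(-3\right)^{2} + \frac{311}{1443}\right) = \frac{1}{8} \left(-10\right) \left(9 + \frac{311}{1443}\right) = \frac{1}{8} \left(-10\right) \frac{13298}{1443} = \left(- \frac{5}{4}\right) \frac{13298}{1443} = - \frac{33245}{2886}$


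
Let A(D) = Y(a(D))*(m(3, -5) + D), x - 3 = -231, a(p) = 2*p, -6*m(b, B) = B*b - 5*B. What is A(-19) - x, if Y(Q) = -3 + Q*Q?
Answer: -88658/3 ≈ -29553.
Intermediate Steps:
m(b, B) = 5*B/6 - B*b/6 (m(b, B) = -(B*b - 5*B)/6 = -(-5*B + B*b)/6 = 5*B/6 - B*b/6)
x = -228 (x = 3 - 231 = -228)
Y(Q) = -3 + Q²
A(D) = (-3 + 4*D²)*(-5/3 + D) (A(D) = (-3 + (2*D)²)*((⅙)*(-5)*(5 - 1*3) + D) = (-3 + 4*D²)*((⅙)*(-5)*(5 - 3) + D) = (-3 + 4*D²)*((⅙)*(-5)*2 + D) = (-3 + 4*D²)*(-5/3 + D))
A(-19) - x = (-5 + 3*(-19))*(-3 + 4*(-19)²)/3 - 1*(-228) = (-5 - 57)*(-3 + 4*361)/3 + 228 = (⅓)*(-62)*(-3 + 1444) + 228 = (⅓)*(-62)*1441 + 228 = -89342/3 + 228 = -88658/3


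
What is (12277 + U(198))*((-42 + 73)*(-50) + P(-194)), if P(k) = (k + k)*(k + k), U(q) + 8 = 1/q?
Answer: 180972805711/99 ≈ 1.8280e+9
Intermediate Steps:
U(q) = -8 + 1/q
P(k) = 4*k² (P(k) = (2*k)*(2*k) = 4*k²)
(12277 + U(198))*((-42 + 73)*(-50) + P(-194)) = (12277 + (-8 + 1/198))*((-42 + 73)*(-50) + 4*(-194)²) = (12277 + (-8 + 1/198))*(31*(-50) + 4*37636) = (12277 - 1583/198)*(-1550 + 150544) = (2429263/198)*148994 = 180972805711/99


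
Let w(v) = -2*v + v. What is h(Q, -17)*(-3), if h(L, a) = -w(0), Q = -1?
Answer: 0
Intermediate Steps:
w(v) = -v
h(L, a) = 0 (h(L, a) = -(-1)*0 = -1*0 = 0)
h(Q, -17)*(-3) = 0*(-3) = 0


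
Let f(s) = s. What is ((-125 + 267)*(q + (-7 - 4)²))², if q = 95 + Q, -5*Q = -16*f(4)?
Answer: 26389352704/25 ≈ 1.0556e+9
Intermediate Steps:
Q = 64/5 (Q = -(-16)*4/5 = -⅕*(-64) = 64/5 ≈ 12.800)
q = 539/5 (q = 95 + 64/5 = 539/5 ≈ 107.80)
((-125 + 267)*(q + (-7 - 4)²))² = ((-125 + 267)*(539/5 + (-7 - 4)²))² = (142*(539/5 + (-11)²))² = (142*(539/5 + 121))² = (142*(1144/5))² = (162448/5)² = 26389352704/25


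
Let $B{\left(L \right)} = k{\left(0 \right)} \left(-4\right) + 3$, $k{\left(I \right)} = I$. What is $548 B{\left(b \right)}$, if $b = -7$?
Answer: $1644$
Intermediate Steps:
$B{\left(L \right)} = 3$ ($B{\left(L \right)} = 0 \left(-4\right) + 3 = 0 + 3 = 3$)
$548 B{\left(b \right)} = 548 \cdot 3 = 1644$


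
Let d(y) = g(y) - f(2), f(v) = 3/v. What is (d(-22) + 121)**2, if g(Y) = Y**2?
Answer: 1456849/4 ≈ 3.6421e+5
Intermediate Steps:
d(y) = -3/2 + y**2 (d(y) = y**2 - 3/2 = -3/2 + y**2)
(d(-22) + 121)**2 = ((-3/2 + (-22)**2) + 121)**2 = ((-3/2 + 484) + 121)**2 = (965/2 + 121)**2 = (1207/2)**2 = 1456849/4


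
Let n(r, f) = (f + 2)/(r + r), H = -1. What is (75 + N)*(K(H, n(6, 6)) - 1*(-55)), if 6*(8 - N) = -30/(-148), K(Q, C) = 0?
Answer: 675345/148 ≈ 4563.1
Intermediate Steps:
n(r, f) = (2 + f)/(2*r) (n(r, f) = (2 + f)/((2*r)) = (2 + f)*(1/(2*r)) = (2 + f)/(2*r))
N = 1179/148 (N = 8 - (-5)/(-148) = 8 - (-5)*(-1)/148 = 8 - 1/6*15/74 = 8 - 5/148 = 1179/148 ≈ 7.9662)
(75 + N)*(K(H, n(6, 6)) - 1*(-55)) = (75 + 1179/148)*(0 - 1*(-55)) = 12279*(0 + 55)/148 = (12279/148)*55 = 675345/148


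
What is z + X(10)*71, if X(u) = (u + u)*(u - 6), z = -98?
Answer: 5582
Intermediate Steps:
X(u) = 2*u*(-6 + u) (X(u) = (2*u)*(-6 + u) = 2*u*(-6 + u))
z + X(10)*71 = -98 + (2*10*(-6 + 10))*71 = -98 + (2*10*4)*71 = -98 + 80*71 = -98 + 5680 = 5582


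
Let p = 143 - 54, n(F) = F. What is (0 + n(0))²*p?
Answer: 0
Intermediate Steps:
p = 89
(0 + n(0))²*p = (0 + 0)²*89 = 0²*89 = 0*89 = 0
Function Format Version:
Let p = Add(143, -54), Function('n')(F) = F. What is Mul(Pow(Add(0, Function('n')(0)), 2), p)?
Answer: 0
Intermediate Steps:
p = 89
Mul(Pow(Add(0, Function('n')(0)), 2), p) = Mul(Pow(Add(0, 0), 2), 89) = Mul(Pow(0, 2), 89) = Mul(0, 89) = 0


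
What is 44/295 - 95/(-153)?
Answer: 34757/45135 ≈ 0.77007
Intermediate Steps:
44/295 - 95/(-153) = 44*(1/295) - 95*(-1/153) = 44/295 + 95/153 = 34757/45135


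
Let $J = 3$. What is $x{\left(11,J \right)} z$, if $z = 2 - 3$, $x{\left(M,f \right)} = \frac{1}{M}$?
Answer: $- \frac{1}{11} \approx -0.090909$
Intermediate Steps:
$z = -1$ ($z = 2 - 3 = -1$)
$x{\left(11,J \right)} z = \frac{1}{11} \left(-1\right) = - \frac{1}{11}$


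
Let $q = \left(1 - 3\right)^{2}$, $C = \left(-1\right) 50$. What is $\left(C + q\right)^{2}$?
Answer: $2116$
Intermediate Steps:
$C = -50$
$q = 4$ ($q = \left(-2\right)^{2} = 4$)
$\left(C + q\right)^{2} = \left(-50 + 4\right)^{2} = \left(-46\right)^{2} = 2116$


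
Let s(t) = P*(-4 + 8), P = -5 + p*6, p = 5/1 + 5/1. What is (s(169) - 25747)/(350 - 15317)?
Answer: 8509/4989 ≈ 1.7056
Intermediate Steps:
p = 10 (p = 5*1 + 5*1 = 5 + 5 = 10)
P = 55 (P = -5 + 10*6 = -5 + 60 = 55)
s(t) = 220 (s(t) = 55*(-4 + 8) = 55*4 = 220)
(s(169) - 25747)/(350 - 15317) = (220 - 25747)/(350 - 15317) = -25527/(-14967) = -25527*(-1/14967) = 8509/4989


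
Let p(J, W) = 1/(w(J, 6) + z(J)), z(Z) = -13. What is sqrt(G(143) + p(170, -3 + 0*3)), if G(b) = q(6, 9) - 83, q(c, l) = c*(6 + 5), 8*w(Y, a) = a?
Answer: 3*I*sqrt(93)/7 ≈ 4.133*I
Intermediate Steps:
w(Y, a) = a/8
q(c, l) = 11*c (q(c, l) = c*11 = 11*c)
p(J, W) = -4/49 (p(J, W) = 1/((1/8)*6 - 13) = 1/(3/4 - 13) = 1/(-49/4) = -4/49)
G(b) = -17 (G(b) = 11*6 - 83 = 66 - 83 = -17)
sqrt(G(143) + p(170, -3 + 0*3)) = sqrt(-17 - 4/49) = sqrt(-837/49) = 3*I*sqrt(93)/7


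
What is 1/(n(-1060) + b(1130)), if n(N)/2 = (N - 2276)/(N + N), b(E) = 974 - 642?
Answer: 265/88814 ≈ 0.0029838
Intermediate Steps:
b(E) = 332
n(N) = (-2276 + N)/N (n(N) = 2*((N - 2276)/(N + N)) = 2*((-2276 + N)/((2*N))) = 2*((-2276 + N)*(1/(2*N))) = 2*((-2276 + N)/(2*N)) = (-2276 + N)/N)
1/(n(-1060) + b(1130)) = 1/((-2276 - 1060)/(-1060) + 332) = 1/(-1/1060*(-3336) + 332) = 1/(834/265 + 332) = 1/(88814/265) = 265/88814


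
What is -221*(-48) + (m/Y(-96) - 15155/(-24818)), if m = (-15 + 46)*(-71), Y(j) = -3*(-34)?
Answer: 6700098620/632859 ≈ 10587.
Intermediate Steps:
Y(j) = 102
m = -2201 (m = 31*(-71) = -2201)
-221*(-48) + (m/Y(-96) - 15155/(-24818)) = -221*(-48) + (-2201/102 - 15155/(-24818)) = 10608 + (-2201*1/102 - 15155*(-1/24818)) = 10608 + (-2201/102 + 15155/24818) = 10608 - 13269652/632859 = 6700098620/632859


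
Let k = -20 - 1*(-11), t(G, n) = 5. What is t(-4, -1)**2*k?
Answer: -225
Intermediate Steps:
k = -9 (k = -20 + 11 = -9)
t(-4, -1)**2*k = 5**2*(-9) = 25*(-9) = -225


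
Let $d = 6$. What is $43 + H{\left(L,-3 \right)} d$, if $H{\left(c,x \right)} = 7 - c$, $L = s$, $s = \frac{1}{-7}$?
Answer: $\frac{601}{7} \approx 85.857$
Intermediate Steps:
$s = - \frac{1}{7} \approx -0.14286$
$L = - \frac{1}{7} \approx -0.14286$
$43 + H{\left(L,-3 \right)} d = 43 + \left(7 - - \frac{1}{7}\right) 6 = 43 + \left(7 + \frac{1}{7}\right) 6 = 43 + \frac{50}{7} \cdot 6 = 43 + \frac{300}{7} = \frac{601}{7}$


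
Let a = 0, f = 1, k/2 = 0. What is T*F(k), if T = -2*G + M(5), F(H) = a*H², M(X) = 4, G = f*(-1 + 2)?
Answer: 0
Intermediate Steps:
k = 0 (k = 2*0 = 0)
G = 1 (G = 1*(-1 + 2) = 1*1 = 1)
F(H) = 0 (F(H) = 0*H² = 0)
T = 2 (T = -2*1 + 4 = -2 + 4 = 2)
T*F(k) = 2*0 = 0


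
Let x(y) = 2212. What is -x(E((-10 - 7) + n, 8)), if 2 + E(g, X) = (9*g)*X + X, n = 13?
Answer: -2212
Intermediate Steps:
E(g, X) = -2 + X + 9*X*g (E(g, X) = -2 + ((9*g)*X + X) = -2 + (9*X*g + X) = -2 + (X + 9*X*g) = -2 + X + 9*X*g)
-x(E((-10 - 7) + n, 8)) = -1*2212 = -2212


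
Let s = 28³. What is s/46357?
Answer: 21952/46357 ≈ 0.47354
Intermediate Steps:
s = 21952
s/46357 = 21952/46357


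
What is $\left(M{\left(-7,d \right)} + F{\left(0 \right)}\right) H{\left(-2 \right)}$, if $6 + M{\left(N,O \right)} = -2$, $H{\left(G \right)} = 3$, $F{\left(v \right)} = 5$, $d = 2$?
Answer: $-9$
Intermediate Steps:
$M{\left(N,O \right)} = -8$ ($M{\left(N,O \right)} = -6 - 2 = -8$)
$\left(M{\left(-7,d \right)} + F{\left(0 \right)}\right) H{\left(-2 \right)} = \left(-8 + 5\right) 3 = \left(-3\right) 3 = -9$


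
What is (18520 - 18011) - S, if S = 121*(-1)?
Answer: 630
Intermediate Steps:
S = -121
(18520 - 18011) - S = (18520 - 18011) - 1*(-121) = 509 + 121 = 630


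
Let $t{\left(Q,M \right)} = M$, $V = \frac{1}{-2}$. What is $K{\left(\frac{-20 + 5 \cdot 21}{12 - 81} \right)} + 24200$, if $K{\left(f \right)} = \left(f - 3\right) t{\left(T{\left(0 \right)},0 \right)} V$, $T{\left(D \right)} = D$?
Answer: $24200$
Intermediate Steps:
$V = - \frac{1}{2} \approx -0.5$
$K{\left(f \right)} = 0$ ($K{\left(f \right)} = \left(f - 3\right) 0 \left(- \frac{1}{2}\right) = \left(-3 + f\right) 0 \left(- \frac{1}{2}\right) = 0 \left(- \frac{1}{2}\right) = 0$)
$K{\left(\frac{-20 + 5 \cdot 21}{12 - 81} \right)} + 24200 = 0 + 24200 = 24200$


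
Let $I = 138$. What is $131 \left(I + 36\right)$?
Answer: $22794$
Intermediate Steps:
$131 \left(I + 36\right) = 131 \left(138 + 36\right) = 131 \cdot 174 = 22794$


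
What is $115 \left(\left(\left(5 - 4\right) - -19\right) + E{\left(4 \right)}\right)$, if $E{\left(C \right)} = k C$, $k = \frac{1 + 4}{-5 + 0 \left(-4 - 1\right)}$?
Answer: $1840$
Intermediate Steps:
$k = -1$ ($k = \frac{5}{-5 + 0 \left(-5\right)} = \frac{5}{-5 + 0} = \frac{5}{-5} = 5 \left(- \frac{1}{5}\right) = -1$)
$E{\left(C \right)} = - C$
$115 \left(\left(\left(5 - 4\right) - -19\right) + E{\left(4 \right)}\right) = 115 \left(\left(\left(5 - 4\right) - -19\right) - 4\right) = 115 \left(\left(\left(5 - 4\right) + 19\right) - 4\right) = 115 \left(\left(1 + 19\right) - 4\right) = 115 \left(20 - 4\right) = 115 \cdot 16 = 1840$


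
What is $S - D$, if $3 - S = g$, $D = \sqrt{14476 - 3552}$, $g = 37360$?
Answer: $-37357 - 2 \sqrt{2731} \approx -37462.0$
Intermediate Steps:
$D = 2 \sqrt{2731}$ ($D = \sqrt{10924} = 2 \sqrt{2731} \approx 104.52$)
$S = -37357$ ($S = 3 - 37360 = -37357$)
$S - D = -37357 - 2 \sqrt{2731}$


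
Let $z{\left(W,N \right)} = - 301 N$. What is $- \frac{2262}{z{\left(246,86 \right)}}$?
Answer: $\frac{1131}{12943} \approx 0.087383$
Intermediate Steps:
$- \frac{2262}{z{\left(246,86 \right)}} = - \frac{2262}{\left(-301\right) 86} = - \frac{2262}{-25886} = \left(-2262\right) \left(- \frac{1}{25886}\right) = \frac{1131}{12943}$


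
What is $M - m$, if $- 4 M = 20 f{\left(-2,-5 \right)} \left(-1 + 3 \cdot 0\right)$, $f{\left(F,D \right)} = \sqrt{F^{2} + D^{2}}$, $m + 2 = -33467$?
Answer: $33469 + 5 \sqrt{29} \approx 33496.0$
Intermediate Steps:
$m = -33469$ ($m = -2 - 33467 = -33469$)
$f{\left(F,D \right)} = \sqrt{D^{2} + F^{2}}$
$M = 5 \sqrt{29}$ ($M = - \frac{20 \sqrt{\left(-5\right)^{2} + \left(-2\right)^{2}} \left(-1 + 3 \cdot 0\right)}{4} = - \frac{20 \sqrt{25 + 4} \left(-1 + 0\right)}{4} = - \frac{20 \sqrt{29} \left(-1\right)}{4} = - \frac{\left(-20\right) \sqrt{29}}{4} = 5 \sqrt{29} \approx 26.926$)
$M - m = 5 \sqrt{29} - -33469 = 5 \sqrt{29} + 33469 = 33469 + 5 \sqrt{29}$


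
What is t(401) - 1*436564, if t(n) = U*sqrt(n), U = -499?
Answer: -436564 - 499*sqrt(401) ≈ -4.4656e+5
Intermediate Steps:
t(n) = -499*sqrt(n)
t(401) - 1*436564 = -499*sqrt(401) - 1*436564 = -499*sqrt(401) - 436564 = -436564 - 499*sqrt(401)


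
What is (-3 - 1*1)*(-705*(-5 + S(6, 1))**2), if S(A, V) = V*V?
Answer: 45120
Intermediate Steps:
S(A, V) = V**2
(-3 - 1*1)*(-705*(-5 + S(6, 1))**2) = (-3 - 1*1)*(-705*(-5 + 1**2)**2) = (-3 - 1)*(-705*(-5 + 1)**2) = -(-2820)*(-4)**2 = -(-2820)*16 = -4*(-11280) = 45120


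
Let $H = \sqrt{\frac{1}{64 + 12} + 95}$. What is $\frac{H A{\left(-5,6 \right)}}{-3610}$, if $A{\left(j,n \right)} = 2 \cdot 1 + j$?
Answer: $\frac{3 \sqrt{137199}}{137180} \approx 0.0081004$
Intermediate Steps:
$A{\left(j,n \right)} = 2 + j$
$H = \frac{\sqrt{137199}}{38}$ ($H = \sqrt{\frac{1}{76} + 95} = \sqrt{\frac{7221}{76}} = \frac{\sqrt{137199}}{38} \approx 9.7475$)
$\frac{H A{\left(-5,6 \right)}}{-3610} = \frac{\frac{\sqrt{137199}}{38} \left(2 - 5\right)}{-3610} = \frac{\sqrt{137199}}{38} \left(-3\right) \left(- \frac{1}{3610}\right) = - \frac{3 \sqrt{137199}}{38} \left(- \frac{1}{3610}\right) = \frac{3 \sqrt{137199}}{137180}$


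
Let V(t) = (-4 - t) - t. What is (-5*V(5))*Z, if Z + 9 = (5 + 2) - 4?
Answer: -420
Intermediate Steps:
V(t) = -4 - 2*t
Z = -6 (Z = -9 + ((5 + 2) - 4) = -9 + (7 - 4) = -9 + 3 = -6)
(-5*V(5))*Z = -5*(-4 - 2*5)*(-6) = -5*(-4 - 10)*(-6) = -5*(-14)*(-6) = 70*(-6) = -420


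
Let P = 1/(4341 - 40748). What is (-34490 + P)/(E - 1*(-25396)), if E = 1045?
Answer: -1255677431/962637487 ≈ -1.3044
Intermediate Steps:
P = -1/36407 (P = 1/(-36407) = -1/36407 ≈ -2.7467e-5)
(-34490 + P)/(E - 1*(-25396)) = (-34490 - 1/36407)/(1045 - 1*(-25396)) = -1255677431/(36407*(1045 + 25396)) = -1255677431/36407/26441 = -1255677431/36407*1/26441 = -1255677431/962637487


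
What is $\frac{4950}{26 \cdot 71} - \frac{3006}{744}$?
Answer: $- \frac{155523}{114452} \approx -1.3588$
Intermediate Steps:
$\frac{4950}{26 \cdot 71} - \frac{3006}{744} = \frac{4950}{1846} - \frac{501}{124} = 4950 \cdot \frac{1}{1846} - \frac{501}{124} = \frac{2475}{923} - \frac{501}{124} = - \frac{155523}{114452}$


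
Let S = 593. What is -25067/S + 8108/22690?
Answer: -281981093/6727585 ≈ -41.914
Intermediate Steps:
-25067/S + 8108/22690 = -25067/593 + 8108/22690 = -25067*1/593 + 8108*(1/22690) = -25067/593 + 4054/11345 = -281981093/6727585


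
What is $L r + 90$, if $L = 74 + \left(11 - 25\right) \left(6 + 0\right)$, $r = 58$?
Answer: $-490$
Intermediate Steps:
$L = -10$ ($L = 74 - 84 = -10$)
$L r + 90 = \left(-10\right) 58 + 90 = -580 + 90 = -490$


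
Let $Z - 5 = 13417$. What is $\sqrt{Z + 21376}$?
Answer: $\sqrt{34798} \approx 186.54$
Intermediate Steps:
$Z = 13422$ ($Z = 5 + 13417 = 13422$)
$\sqrt{Z + 21376} = \sqrt{13422 + 21376} = \sqrt{34798}$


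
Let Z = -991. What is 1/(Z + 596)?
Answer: -1/395 ≈ -0.0025316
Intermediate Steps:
1/(Z + 596) = 1/(-991 + 596) = 1/(-395) = -1/395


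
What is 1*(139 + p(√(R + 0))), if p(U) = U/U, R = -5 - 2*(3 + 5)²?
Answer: 140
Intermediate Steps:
R = -133 (R = -5 - 2*8² = -5 - 2*64 = -5 - 128 = -133)
p(U) = 1
1*(139 + p(√(R + 0))) = 1*(139 + 1) = 1*140 = 140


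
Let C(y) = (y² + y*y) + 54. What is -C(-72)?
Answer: -10422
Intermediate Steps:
C(y) = 54 + 2*y² (C(y) = (y² + y²) + 54 = 2*y² + 54 = 54 + 2*y²)
-C(-72) = -(54 + 2*(-72)²) = -(54 + 2*5184) = -(54 + 10368) = -1*10422 = -10422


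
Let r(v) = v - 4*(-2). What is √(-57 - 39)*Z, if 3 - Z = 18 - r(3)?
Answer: -16*I*√6 ≈ -39.192*I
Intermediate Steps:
r(v) = 8 + v (r(v) = v + 8 = 8 + v)
Z = -4 (Z = 3 - (18 - (8 + 3)) = 3 - (18 - 1*11) = 3 - (18 - 11) = 3 - 1*7 = 3 - 7 = -4)
√(-57 - 39)*Z = √(-57 - 39)*(-4) = √(-96)*(-4) = (4*I*√6)*(-4) = -16*I*√6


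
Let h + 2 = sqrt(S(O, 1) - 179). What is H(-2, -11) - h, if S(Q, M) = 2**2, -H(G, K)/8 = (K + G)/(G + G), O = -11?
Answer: -24 - 5*I*sqrt(7) ≈ -24.0 - 13.229*I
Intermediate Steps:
H(G, K) = -4*(G + K)/G (H(G, K) = -8*(K + G)/(G + G) = -8*(G + K)/(2*G) = -8*(G + K)*1/(2*G) = -4*(G + K)/G)
S(Q, M) = 4
h = -2 + 5*I*sqrt(7) (h = -2 + sqrt(4 - 179) = -2 + sqrt(-175) = -2 + 5*I*sqrt(7) ≈ -2.0 + 13.229*I)
H(-2, -11) - h = (-4 - 4*(-11)/(-2)) - (-2 + 5*I*sqrt(7)) = (-4 - 4*(-11)*(-1/2)) + (2 - 5*I*sqrt(7)) = (-4 - 22) + (2 - 5*I*sqrt(7)) = -26 + (2 - 5*I*sqrt(7)) = -24 - 5*I*sqrt(7)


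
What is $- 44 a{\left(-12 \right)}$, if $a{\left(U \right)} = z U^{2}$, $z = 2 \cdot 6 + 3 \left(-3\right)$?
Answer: $-19008$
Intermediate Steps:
$z = 3$ ($z = 12 - 9 = 3$)
$a{\left(U \right)} = 3 U^{2}$
$- 44 a{\left(-12 \right)} = - 44 \cdot 3 \left(-12\right)^{2} = - 44 \cdot 3 \cdot 144 = \left(-44\right) 432 = -19008$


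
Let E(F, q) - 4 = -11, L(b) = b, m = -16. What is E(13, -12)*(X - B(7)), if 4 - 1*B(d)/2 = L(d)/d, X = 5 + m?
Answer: 119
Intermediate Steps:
E(F, q) = -7 (E(F, q) = 4 - 11 = -7)
X = -11 (X = 5 - 16 = -11)
B(d) = 6 (B(d) = 8 - 2*d/d = 8 - 2*1 = 8 - 2 = 6)
E(13, -12)*(X - B(7)) = -7*(-11 - 1*6) = -7*(-11 - 6) = -7*(-17) = 119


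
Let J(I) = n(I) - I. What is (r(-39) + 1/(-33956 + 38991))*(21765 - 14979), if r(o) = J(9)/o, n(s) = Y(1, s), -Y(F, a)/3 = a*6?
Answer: 149818176/5035 ≈ 29755.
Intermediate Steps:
Y(F, a) = -18*a (Y(F, a) = -3*a*6 = -18*a)
n(s) = -18*s
J(I) = -19*I (J(I) = -18*I - I = -19*I)
r(o) = -171/o (r(o) = (-19*9)/o = -171/o)
(r(-39) + 1/(-33956 + 38991))*(21765 - 14979) = (-171/(-39) + 1/(-33956 + 38991))*(21765 - 14979) = (-171*(-1/39) + 1/5035)*6786 = (57/13 + 1/5035)*6786 = (287008/65455)*6786 = 149818176/5035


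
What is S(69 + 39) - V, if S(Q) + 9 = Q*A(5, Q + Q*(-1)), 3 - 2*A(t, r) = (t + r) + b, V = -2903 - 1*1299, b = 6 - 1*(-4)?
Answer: 3545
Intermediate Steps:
b = 10 (b = 6 + 4 = 10)
V = -4202 (V = -2903 - 1299 = -4202)
A(t, r) = -7/2 - r/2 - t/2 (A(t, r) = 3/2 - ((t + r) + 10)/2 = 3/2 - ((r + t) + 10)/2 = 3/2 - (10 + r + t)/2 = 3/2 + (-5 - r/2 - t/2) = -7/2 - r/2 - t/2)
S(Q) = -9 - 6*Q (S(Q) = -9 + Q*(-7/2 - (Q + Q*(-1))/2 - 1/2*5) = -9 + Q*(-7/2 - (Q - Q)/2 - 5/2) = -9 + Q*(-7/2 - 1/2*0 - 5/2) = -9 + Q*(-7/2 + 0 - 5/2) = -9 + Q*(-6) = -9 - 6*Q)
S(69 + 39) - V = (-9 - 6*(69 + 39)) - 1*(-4202) = (-9 - 6*108) + 4202 = (-9 - 648) + 4202 = -657 + 4202 = 3545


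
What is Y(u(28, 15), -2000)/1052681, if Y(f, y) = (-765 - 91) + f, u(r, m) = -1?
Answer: -857/1052681 ≈ -0.00081411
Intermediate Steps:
Y(f, y) = -856 + f
Y(u(28, 15), -2000)/1052681 = (-856 - 1)/1052681 = -857*1/1052681 = -857/1052681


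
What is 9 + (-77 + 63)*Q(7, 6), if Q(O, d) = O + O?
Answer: -187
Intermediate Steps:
Q(O, d) = 2*O
9 + (-77 + 63)*Q(7, 6) = 9 + (-77 + 63)*(2*7) = 9 - 14*14 = 9 - 196 = -187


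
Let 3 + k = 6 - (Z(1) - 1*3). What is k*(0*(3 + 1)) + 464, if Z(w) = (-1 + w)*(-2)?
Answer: 464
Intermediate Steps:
Z(w) = 2 - 2*w
k = 6 (k = -3 + (6 - ((2 - 2*1) - 1*3)) = -3 + (6 - ((2 - 2) - 3)) = -3 + (6 - (0 - 3)) = -3 + (6 - 1*(-3)) = -3 + (6 + 3) = -3 + 9 = 6)
k*(0*(3 + 1)) + 464 = 6*(0*(3 + 1)) + 464 = 6*(0*4) + 464 = 6*0 + 464 = 0 + 464 = 464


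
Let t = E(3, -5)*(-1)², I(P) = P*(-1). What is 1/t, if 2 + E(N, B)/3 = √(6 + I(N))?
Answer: -⅔ - √3/3 ≈ -1.2440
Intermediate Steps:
I(P) = -P
E(N, B) = -6 + 3*√(6 - N)
t = -6 + 3*√3 (t = (-6 + 3*√(6 - 1*3))*(-1)² = (-6 + 3*√(6 - 3))*1 = (-6 + 3*√3)*1 = -6 + 3*√3 ≈ -0.80385)
1/t = 1/(-6 + 3*√3)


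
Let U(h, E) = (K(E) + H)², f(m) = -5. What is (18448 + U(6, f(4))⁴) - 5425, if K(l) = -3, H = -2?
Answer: 403648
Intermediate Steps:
U(h, E) = 25 (U(h, E) = (-3 - 2)² = (-5)² = 25)
(18448 + U(6, f(4))⁴) - 5425 = (18448 + 25⁴) - 5425 = (18448 + 390625) - 5425 = 409073 - 5425 = 403648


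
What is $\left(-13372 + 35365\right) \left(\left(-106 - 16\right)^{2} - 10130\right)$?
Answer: $104554722$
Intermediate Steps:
$\left(-13372 + 35365\right) \left(\left(-106 - 16\right)^{2} - 10130\right) = 21993 \left(\left(-122\right)^{2} - 10130\right) = 21993 \left(14884 - 10130\right) = 21993 \cdot 4754 = 104554722$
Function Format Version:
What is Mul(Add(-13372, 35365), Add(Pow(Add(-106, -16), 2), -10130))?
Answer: 104554722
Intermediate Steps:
Mul(Add(-13372, 35365), Add(Pow(Add(-106, -16), 2), -10130)) = Mul(21993, Add(Pow(-122, 2), -10130)) = Mul(21993, Add(14884, -10130)) = Mul(21993, 4754) = 104554722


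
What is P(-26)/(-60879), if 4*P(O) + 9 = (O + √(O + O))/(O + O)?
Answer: 17/487032 + I*√13/6331416 ≈ 3.4905e-5 + 5.6947e-7*I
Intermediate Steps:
P(O) = -9/4 + (O + √2*√O)/(8*O) (P(O) = -9/4 + ((O + √(O + O))/(O + O))/4 = -9/4 + ((O + √(2*O))/((2*O)))/4 = -9/4 + ((O + √2*√O)*(1/(2*O)))/4 = -9/4 + ((O + √2*√O)/(2*O))/4 = -9/4 + (O + √2*√O)/(8*O))
P(-26)/(-60879) = (-17/8 + √2/(8*√(-26)))/(-60879) = (-17/8 + √2*(-I*√26/26)/8)*(-1/60879) = (-17/8 - I*√13/104)*(-1/60879) = 17/487032 + I*√13/6331416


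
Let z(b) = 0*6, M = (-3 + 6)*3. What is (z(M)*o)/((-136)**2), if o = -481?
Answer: 0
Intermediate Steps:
M = 9 (M = 3*3 = 9)
z(b) = 0
(z(M)*o)/((-136)**2) = (0*(-481))/((-136)**2) = 0/18496 = 0*(1/18496) = 0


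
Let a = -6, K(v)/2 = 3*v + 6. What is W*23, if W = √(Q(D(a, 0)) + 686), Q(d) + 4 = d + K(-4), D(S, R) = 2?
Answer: 92*√42 ≈ 596.23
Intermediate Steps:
K(v) = 12 + 6*v (K(v) = 2*(3*v + 6) = 2*(6 + 3*v) = 12 + 6*v)
Q(d) = -16 + d (Q(d) = -4 + (d + (12 + 6*(-4))) = -4 + (d + (12 - 24)) = -4 + (d - 12) = -4 + (-12 + d) = -16 + d)
W = 4*√42 (W = √((-16 + 2) + 686) = √(-14 + 686) = √672 = 4*√42 ≈ 25.923)
W*23 = (4*√42)*23 = 92*√42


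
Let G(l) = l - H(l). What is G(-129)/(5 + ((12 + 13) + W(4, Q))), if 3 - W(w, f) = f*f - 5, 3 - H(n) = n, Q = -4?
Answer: -261/22 ≈ -11.864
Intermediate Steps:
H(n) = 3 - n
W(w, f) = 8 - f² (W(w, f) = 3 - (f*f - 5) = 3 - (f² - 5) = 3 - (-5 + f²) = 3 + (5 - f²) = 8 - f²)
G(l) = -3 + 2*l (G(l) = l - (3 - l) = l + (-3 + l) = -3 + 2*l)
G(-129)/(5 + ((12 + 13) + W(4, Q))) = (-3 + 2*(-129))/(5 + ((12 + 13) + (8 - 1*(-4)²))) = (-3 - 258)/(5 + (25 + (8 - 1*16))) = -261/(5 + (25 + (8 - 16))) = -261/(5 + (25 - 8)) = -261/(5 + 17) = -261/22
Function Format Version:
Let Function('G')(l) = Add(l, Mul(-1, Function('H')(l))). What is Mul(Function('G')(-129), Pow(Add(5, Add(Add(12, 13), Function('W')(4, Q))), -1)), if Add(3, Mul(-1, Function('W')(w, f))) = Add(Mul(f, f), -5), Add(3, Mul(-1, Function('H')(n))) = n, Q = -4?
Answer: Rational(-261, 22) ≈ -11.864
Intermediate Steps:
Function('H')(n) = Add(3, Mul(-1, n))
Function('W')(w, f) = Add(8, Mul(-1, Pow(f, 2))) (Function('W')(w, f) = Add(3, Mul(-1, Add(Mul(f, f), -5))) = Add(3, Mul(-1, Add(Pow(f, 2), -5))) = Add(3, Mul(-1, Add(-5, Pow(f, 2)))) = Add(3, Add(5, Mul(-1, Pow(f, 2)))) = Add(8, Mul(-1, Pow(f, 2))))
Function('G')(l) = Add(-3, Mul(2, l)) (Function('G')(l) = Add(l, Mul(-1, Add(3, Mul(-1, l)))) = Add(l, Add(-3, l)) = Add(-3, Mul(2, l)))
Mul(Function('G')(-129), Pow(Add(5, Add(Add(12, 13), Function('W')(4, Q))), -1)) = Mul(Add(-3, Mul(2, -129)), Pow(Add(5, Add(Add(12, 13), Add(8, Mul(-1, Pow(-4, 2))))), -1)) = Mul(Add(-3, -258), Pow(Add(5, Add(25, Add(8, Mul(-1, 16)))), -1)) = Mul(-261, Pow(Add(5, Add(25, Add(8, -16))), -1)) = Mul(-261, Pow(Add(5, Add(25, -8)), -1)) = Mul(-261, Pow(Add(5, 17), -1)) = Mul(-261, Pow(22, -1)) = Mul(-261, Rational(1, 22)) = Rational(-261, 22)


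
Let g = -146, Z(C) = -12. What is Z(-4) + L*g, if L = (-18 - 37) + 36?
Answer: 2762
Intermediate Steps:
L = -19 (L = -55 + 36 = -19)
Z(-4) + L*g = -12 - 19*(-146) = -12 + 2774 = 2762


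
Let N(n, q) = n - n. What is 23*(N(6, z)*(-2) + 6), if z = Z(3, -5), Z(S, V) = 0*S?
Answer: 138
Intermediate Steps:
Z(S, V) = 0
z = 0
N(n, q) = 0
23*(N(6, z)*(-2) + 6) = 23*(0*(-2) + 6) = 23*(0 + 6) = 23*6 = 138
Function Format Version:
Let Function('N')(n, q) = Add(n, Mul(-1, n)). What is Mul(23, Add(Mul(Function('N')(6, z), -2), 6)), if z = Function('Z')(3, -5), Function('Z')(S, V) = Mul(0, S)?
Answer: 138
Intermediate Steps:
Function('Z')(S, V) = 0
z = 0
Function('N')(n, q) = 0
Mul(23, Add(Mul(Function('N')(6, z), -2), 6)) = Mul(23, Add(Mul(0, -2), 6)) = Mul(23, Add(0, 6)) = Mul(23, 6) = 138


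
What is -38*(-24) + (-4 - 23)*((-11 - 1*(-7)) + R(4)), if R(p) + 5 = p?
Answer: 1047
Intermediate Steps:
R(p) = -5 + p
-38*(-24) + (-4 - 23)*((-11 - 1*(-7)) + R(4)) = -38*(-24) + (-4 - 23)*((-11 - 1*(-7)) + (-5 + 4)) = 912 - 27*((-11 + 7) - 1) = 912 - 27*(-4 - 1) = 912 - 27*(-5) = 912 + 135 = 1047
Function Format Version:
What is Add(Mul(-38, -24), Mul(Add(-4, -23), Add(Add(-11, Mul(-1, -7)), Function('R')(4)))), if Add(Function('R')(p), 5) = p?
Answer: 1047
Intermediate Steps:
Function('R')(p) = Add(-5, p)
Add(Mul(-38, -24), Mul(Add(-4, -23), Add(Add(-11, Mul(-1, -7)), Function('R')(4)))) = Add(Mul(-38, -24), Mul(Add(-4, -23), Add(Add(-11, Mul(-1, -7)), Add(-5, 4)))) = Add(912, Mul(-27, Add(Add(-11, 7), -1))) = Add(912, Mul(-27, Add(-4, -1))) = Add(912, Mul(-27, -5)) = Add(912, 135) = 1047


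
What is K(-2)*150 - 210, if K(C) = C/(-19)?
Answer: -3690/19 ≈ -194.21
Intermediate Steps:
K(C) = -C/19 (K(C) = C*(-1/19) = -C/19)
K(-2)*150 - 210 = -1/19*(-2)*150 - 210 = (2/19)*150 - 210 = 300/19 - 210 = -3690/19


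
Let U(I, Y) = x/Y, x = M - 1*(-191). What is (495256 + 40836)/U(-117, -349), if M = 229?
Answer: -46774027/105 ≈ -4.4547e+5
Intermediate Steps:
x = 420 (x = 229 - 1*(-191) = 229 + 191 = 420)
U(I, Y) = 420/Y
(495256 + 40836)/U(-117, -349) = (495256 + 40836)/((420/(-349))) = 536092/((420*(-1/349))) = 536092/(-420/349) = 536092*(-349/420) = -46774027/105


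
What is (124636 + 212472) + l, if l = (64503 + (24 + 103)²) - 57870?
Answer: 359870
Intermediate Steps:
l = 22762 (l = (64503 + 127²) - 57870 = (64503 + 16129) - 57870 = 80632 - 57870 = 22762)
(124636 + 212472) + l = (124636 + 212472) + 22762 = 337108 + 22762 = 359870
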